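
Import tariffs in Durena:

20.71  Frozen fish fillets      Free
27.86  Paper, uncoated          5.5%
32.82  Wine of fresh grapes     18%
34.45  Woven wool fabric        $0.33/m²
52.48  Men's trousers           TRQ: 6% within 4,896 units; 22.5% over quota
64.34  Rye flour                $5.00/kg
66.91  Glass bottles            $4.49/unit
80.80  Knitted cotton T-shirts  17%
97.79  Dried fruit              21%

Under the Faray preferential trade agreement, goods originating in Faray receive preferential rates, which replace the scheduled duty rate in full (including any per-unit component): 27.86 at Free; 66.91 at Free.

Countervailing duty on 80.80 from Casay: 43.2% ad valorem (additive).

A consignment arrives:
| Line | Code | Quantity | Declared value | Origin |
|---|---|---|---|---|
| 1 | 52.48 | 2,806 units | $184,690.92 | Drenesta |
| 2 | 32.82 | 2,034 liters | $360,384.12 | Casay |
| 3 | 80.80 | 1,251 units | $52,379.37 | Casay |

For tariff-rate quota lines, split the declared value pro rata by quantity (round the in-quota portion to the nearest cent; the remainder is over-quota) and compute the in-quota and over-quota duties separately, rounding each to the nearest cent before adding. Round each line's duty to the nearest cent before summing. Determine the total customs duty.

Line 1 (52.48, Drenesta, 2,806 units, $184,690.92):
Code 52.48 is under a tariff-rate quota (threshold 4,896 units). Quantity 2,806 units is within the quota, so the in-quota rate 6% applies to the full value.
Duty = $184,690.92 × 6% = $11,081.46.
Line 2 (32.82, Casay, 2,034 liters, $360,384.12):
Base rate for 32.82 is 18%.
Duty = $360,384.12 × 18% = $64,869.14.
Line 3 (80.80, Casay, 1,251 units, $52,379.37):
Base rate for 80.80 is 17%.
Additional duty on 80.80 from Casay: +43.2%. Applied ad valorem rate: 17% + 43.2% = 60.2%.
Duty = $52,379.37 × 60.2% = $31,532.38.
Total = $11,081.46 + $64,869.14 + $31,532.38 = $107,482.98.

$107,482.98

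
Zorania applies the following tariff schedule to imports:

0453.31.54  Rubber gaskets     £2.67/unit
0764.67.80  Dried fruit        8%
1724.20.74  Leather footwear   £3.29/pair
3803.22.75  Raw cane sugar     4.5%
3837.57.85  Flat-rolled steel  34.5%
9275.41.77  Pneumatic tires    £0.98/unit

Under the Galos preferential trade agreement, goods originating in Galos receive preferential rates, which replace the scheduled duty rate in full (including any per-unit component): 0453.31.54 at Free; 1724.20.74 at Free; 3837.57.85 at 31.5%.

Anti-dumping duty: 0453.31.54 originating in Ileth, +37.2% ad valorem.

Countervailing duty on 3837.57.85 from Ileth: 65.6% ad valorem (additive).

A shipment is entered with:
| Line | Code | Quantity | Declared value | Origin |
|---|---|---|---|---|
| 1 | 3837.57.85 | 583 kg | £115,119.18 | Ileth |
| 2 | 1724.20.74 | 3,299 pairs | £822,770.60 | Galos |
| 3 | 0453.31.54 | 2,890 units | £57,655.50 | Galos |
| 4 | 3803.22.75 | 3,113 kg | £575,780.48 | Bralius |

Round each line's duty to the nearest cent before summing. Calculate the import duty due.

Line 1 (3837.57.85, Ileth, 583 kg, £115,119.18):
Base rate for 3837.57.85 is 34.5%.
3837.57.85 has an FTA preferential rate, but origin Ileth is not Galos; base rate stands.
Additional duty on 3837.57.85 from Ileth: +65.6%. Applied ad valorem rate: 34.5% + 65.6% = 100.1%.
Duty = £115,119.18 × 100.1% = £115,234.30.
Line 2 (1724.20.74, Galos, 3,299 pairs, £822,770.60):
Base rate for 1724.20.74 is £3.29/pair.
Origin Galos qualifies under the Zorania–Galos agreement and 1724.20.74 is covered: preferential rate Free applies instead.
Duty = £822,770.60 × 0% = £0.00.
Line 3 (0453.31.54, Galos, 2,890 units, £57,655.50):
Base rate for 0453.31.54 is £2.67/unit.
Origin Galos qualifies under the Zorania–Galos agreement and 0453.31.54 is covered: preferential rate Free applies instead.
The additional-duty order on 0453.31.54 targets Ileth, not Galos; it does not apply.
Duty = £57,655.50 × 0% = £0.00.
Line 4 (3803.22.75, Bralius, 3,113 kg, £575,780.48):
Base rate for 3803.22.75 is 4.5%.
Duty = £575,780.48 × 4.5% = £25,910.12.
Total = £115,234.30 + £0.00 + £0.00 + £25,910.12 = £141,144.42.

£141,144.42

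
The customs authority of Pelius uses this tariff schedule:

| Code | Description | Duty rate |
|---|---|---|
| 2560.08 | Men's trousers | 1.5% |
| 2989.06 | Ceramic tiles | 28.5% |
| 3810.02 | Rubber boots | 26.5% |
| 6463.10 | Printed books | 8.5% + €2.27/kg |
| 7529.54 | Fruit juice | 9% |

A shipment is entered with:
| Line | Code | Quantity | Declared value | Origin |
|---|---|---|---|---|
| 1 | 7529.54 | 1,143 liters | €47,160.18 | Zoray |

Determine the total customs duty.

€4,244.42

Line 1 (7529.54, Zoray, 1,143 liters, €47,160.18):
Base rate for 7529.54 is 9%.
Duty = €47,160.18 × 9% = €4,244.42.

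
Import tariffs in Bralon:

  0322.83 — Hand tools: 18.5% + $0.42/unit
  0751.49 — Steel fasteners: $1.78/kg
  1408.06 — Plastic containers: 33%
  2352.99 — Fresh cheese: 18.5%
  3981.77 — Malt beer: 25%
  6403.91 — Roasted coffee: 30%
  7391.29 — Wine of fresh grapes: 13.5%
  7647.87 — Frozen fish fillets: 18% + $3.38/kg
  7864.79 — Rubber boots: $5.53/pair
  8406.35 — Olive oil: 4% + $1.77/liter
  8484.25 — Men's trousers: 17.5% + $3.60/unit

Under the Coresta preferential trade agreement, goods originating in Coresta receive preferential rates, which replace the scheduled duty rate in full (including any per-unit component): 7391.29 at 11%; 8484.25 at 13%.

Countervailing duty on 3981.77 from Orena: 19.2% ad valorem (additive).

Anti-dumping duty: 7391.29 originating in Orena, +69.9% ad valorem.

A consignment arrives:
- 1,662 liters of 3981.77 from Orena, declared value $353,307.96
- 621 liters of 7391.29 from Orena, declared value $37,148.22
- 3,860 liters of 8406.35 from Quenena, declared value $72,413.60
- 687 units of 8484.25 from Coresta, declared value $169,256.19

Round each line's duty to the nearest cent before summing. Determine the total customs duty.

$218,875.78

Line 1 (3981.77, Orena, 1,662 liters, $353,307.96):
Base rate for 3981.77 is 25%.
Additional duty on 3981.77 from Orena: +19.2%. Applied ad valorem rate: 25% + 19.2% = 44.2%.
Duty = $353,307.96 × 44.2% = $156,162.12.
Line 2 (7391.29, Orena, 621 liters, $37,148.22):
Base rate for 7391.29 is 13.5%.
7391.29 has an FTA preferential rate, but origin Orena is not Coresta; base rate stands.
Additional duty on 7391.29 from Orena: +69.9%. Applied ad valorem rate: 13.5% + 69.9% = 83.4%.
Duty = $37,148.22 × 83.4% = $30,981.62.
Line 3 (8406.35, Quenena, 3,860 liters, $72,413.60):
Base rate for 8406.35 is 4% + $1.77/liter.
Duty = $72,413.60 × 4% + 3,860 × $1.77 = $9,728.74.
Line 4 (8484.25, Coresta, 687 units, $169,256.19):
Base rate for 8484.25 is 17.5% + $3.60/unit.
Origin Coresta qualifies under the Bralon–Coresta agreement and 8484.25 is covered: preferential rate 13% applies instead.
Duty = $169,256.19 × 13% = $22,003.30.
Total = $156,162.12 + $30,981.62 + $9,728.74 + $22,003.30 = $218,875.78.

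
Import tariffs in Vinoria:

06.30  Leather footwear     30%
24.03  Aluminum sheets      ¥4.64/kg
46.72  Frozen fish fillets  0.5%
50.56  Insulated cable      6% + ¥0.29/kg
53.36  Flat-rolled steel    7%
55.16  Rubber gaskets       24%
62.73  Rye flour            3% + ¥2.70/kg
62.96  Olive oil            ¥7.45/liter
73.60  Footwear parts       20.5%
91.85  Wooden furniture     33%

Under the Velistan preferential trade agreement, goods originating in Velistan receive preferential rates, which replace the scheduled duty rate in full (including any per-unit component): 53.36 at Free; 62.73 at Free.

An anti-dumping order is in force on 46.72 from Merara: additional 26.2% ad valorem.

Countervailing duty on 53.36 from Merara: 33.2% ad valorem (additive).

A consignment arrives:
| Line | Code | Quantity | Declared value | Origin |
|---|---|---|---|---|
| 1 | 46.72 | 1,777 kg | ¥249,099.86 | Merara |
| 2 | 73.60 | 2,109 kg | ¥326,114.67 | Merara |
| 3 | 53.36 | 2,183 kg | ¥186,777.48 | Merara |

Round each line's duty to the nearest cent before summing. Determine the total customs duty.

¥208,447.72

Line 1 (46.72, Merara, 1,777 kg, ¥249,099.86):
Base rate for 46.72 is 0.5%.
Additional duty on 46.72 from Merara: +26.2%. Applied ad valorem rate: 0.5% + 26.2% = 26.7%.
Duty = ¥249,099.86 × 26.7% = ¥66,509.66.
Line 2 (73.60, Merara, 2,109 kg, ¥326,114.67):
Base rate for 73.60 is 20.5%.
Duty = ¥326,114.67 × 20.5% = ¥66,853.51.
Line 3 (53.36, Merara, 2,183 kg, ¥186,777.48):
Base rate for 53.36 is 7%.
53.36 has an FTA preferential rate, but origin Merara is not Velistan; base rate stands.
Additional duty on 53.36 from Merara: +33.2%. Applied ad valorem rate: 7% + 33.2% = 40.2%.
Duty = ¥186,777.48 × 40.2% = ¥75,084.55.
Total = ¥66,509.66 + ¥66,853.51 + ¥75,084.55 = ¥208,447.72.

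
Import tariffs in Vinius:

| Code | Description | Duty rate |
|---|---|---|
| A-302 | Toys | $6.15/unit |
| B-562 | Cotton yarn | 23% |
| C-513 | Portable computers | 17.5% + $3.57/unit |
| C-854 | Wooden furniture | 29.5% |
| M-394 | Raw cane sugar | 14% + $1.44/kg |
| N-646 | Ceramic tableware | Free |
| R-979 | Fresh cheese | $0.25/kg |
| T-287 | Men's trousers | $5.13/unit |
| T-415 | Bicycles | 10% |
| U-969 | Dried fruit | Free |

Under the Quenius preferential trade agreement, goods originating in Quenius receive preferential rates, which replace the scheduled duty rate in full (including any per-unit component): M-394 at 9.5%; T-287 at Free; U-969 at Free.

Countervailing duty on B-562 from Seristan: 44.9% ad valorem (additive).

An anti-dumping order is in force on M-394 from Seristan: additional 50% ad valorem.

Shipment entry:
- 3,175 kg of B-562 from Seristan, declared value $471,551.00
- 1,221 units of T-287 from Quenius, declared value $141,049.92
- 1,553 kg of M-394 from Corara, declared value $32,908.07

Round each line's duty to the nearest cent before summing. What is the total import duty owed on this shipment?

Line 1 (B-562, Seristan, 3,175 kg, $471,551.00):
Base rate for B-562 is 23%.
Additional duty on B-562 from Seristan: +44.9%. Applied ad valorem rate: 23% + 44.9% = 67.9%.
Duty = $471,551.00 × 67.9% = $320,183.13.
Line 2 (T-287, Quenius, 1,221 units, $141,049.92):
Base rate for T-287 is $5.13/unit.
Origin Quenius qualifies under the Vinius–Quenius agreement and T-287 is covered: preferential rate Free applies instead.
Duty = $141,049.92 × 0% = $0.00.
Line 3 (M-394, Corara, 1,553 kg, $32,908.07):
Base rate for M-394 is 14% + $1.44/kg.
M-394 has an FTA preferential rate, but origin Corara is not Quenius; base rate stands.
The additional-duty order on M-394 targets Seristan, not Corara; it does not apply.
Duty = $32,908.07 × 14% + 1,553 × $1.44 = $6,843.45.
Total = $320,183.13 + $0.00 + $6,843.45 = $327,026.58.

$327,026.58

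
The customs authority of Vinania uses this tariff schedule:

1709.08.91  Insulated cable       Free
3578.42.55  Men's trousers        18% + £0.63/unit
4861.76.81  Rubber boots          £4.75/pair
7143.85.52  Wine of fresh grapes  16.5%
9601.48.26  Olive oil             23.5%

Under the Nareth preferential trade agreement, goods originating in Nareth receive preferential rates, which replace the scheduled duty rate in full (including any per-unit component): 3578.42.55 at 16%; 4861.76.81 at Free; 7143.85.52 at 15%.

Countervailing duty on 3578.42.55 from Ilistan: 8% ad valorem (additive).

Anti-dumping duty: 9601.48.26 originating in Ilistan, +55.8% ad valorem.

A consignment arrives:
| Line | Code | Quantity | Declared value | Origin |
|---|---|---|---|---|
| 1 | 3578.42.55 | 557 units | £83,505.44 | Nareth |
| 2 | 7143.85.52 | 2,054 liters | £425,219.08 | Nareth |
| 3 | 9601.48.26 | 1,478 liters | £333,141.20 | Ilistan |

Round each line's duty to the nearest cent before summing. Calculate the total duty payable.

Line 1 (3578.42.55, Nareth, 557 units, £83,505.44):
Base rate for 3578.42.55 is 18% + £0.63/unit.
Origin Nareth qualifies under the Vinania–Nareth agreement and 3578.42.55 is covered: preferential rate 16% applies instead.
The additional-duty order on 3578.42.55 targets Ilistan, not Nareth; it does not apply.
Duty = £83,505.44 × 16% = £13,360.87.
Line 2 (7143.85.52, Nareth, 2,054 liters, £425,219.08):
Base rate for 7143.85.52 is 16.5%.
Origin Nareth qualifies under the Vinania–Nareth agreement and 7143.85.52 is covered: preferential rate 15% applies instead.
Duty = £425,219.08 × 15% = £63,782.86.
Line 3 (9601.48.26, Ilistan, 1,478 liters, £333,141.20):
Base rate for 9601.48.26 is 23.5%.
Additional duty on 9601.48.26 from Ilistan: +55.8%. Applied ad valorem rate: 23.5% + 55.8% = 79.3%.
Duty = £333,141.20 × 79.3% = £264,180.97.
Total = £13,360.87 + £63,782.86 + £264,180.97 = £341,324.70.

£341,324.70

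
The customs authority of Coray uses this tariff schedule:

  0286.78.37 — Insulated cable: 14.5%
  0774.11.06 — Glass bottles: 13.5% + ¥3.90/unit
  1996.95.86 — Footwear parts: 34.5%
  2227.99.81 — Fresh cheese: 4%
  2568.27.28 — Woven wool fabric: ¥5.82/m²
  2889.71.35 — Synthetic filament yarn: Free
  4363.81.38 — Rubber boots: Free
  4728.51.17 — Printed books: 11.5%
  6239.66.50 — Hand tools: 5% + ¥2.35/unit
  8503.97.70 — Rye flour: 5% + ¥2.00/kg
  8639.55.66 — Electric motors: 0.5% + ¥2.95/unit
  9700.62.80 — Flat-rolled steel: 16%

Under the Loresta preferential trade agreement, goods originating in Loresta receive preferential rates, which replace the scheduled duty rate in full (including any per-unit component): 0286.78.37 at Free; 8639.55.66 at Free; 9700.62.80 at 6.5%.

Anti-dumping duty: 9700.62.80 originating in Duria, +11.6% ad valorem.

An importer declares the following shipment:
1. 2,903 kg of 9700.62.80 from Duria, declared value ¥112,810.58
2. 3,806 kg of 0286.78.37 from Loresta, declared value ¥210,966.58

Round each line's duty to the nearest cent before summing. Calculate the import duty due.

Line 1 (9700.62.80, Duria, 2,903 kg, ¥112,810.58):
Base rate for 9700.62.80 is 16%.
9700.62.80 has an FTA preferential rate, but origin Duria is not Loresta; base rate stands.
Additional duty on 9700.62.80 from Duria: +11.6%. Applied ad valorem rate: 16% + 11.6% = 27.6%.
Duty = ¥112,810.58 × 27.6% = ¥31,135.72.
Line 2 (0286.78.37, Loresta, 3,806 kg, ¥210,966.58):
Base rate for 0286.78.37 is 14.5%.
Origin Loresta qualifies under the Coray–Loresta agreement and 0286.78.37 is covered: preferential rate Free applies instead.
Duty = ¥210,966.58 × 0% = ¥0.00.
Total = ¥31,135.72 + ¥0.00 = ¥31,135.72.

¥31,135.72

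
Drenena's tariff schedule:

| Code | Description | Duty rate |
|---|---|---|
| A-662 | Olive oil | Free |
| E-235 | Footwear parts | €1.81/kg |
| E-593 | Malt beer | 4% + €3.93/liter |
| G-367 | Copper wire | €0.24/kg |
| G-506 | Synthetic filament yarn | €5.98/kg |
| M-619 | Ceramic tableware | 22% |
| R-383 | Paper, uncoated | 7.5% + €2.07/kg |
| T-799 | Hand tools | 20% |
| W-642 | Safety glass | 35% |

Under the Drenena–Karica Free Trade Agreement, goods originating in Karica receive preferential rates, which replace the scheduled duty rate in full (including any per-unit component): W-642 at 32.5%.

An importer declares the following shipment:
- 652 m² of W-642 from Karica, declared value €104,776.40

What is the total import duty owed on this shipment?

Line 1 (W-642, Karica, 652 m², €104,776.40):
Base rate for W-642 is 35%.
Origin Karica qualifies under the Drenena–Karica agreement and W-642 is covered: preferential rate 32.5% applies instead.
Duty = €104,776.40 × 32.5% = €34,052.33.

€34,052.33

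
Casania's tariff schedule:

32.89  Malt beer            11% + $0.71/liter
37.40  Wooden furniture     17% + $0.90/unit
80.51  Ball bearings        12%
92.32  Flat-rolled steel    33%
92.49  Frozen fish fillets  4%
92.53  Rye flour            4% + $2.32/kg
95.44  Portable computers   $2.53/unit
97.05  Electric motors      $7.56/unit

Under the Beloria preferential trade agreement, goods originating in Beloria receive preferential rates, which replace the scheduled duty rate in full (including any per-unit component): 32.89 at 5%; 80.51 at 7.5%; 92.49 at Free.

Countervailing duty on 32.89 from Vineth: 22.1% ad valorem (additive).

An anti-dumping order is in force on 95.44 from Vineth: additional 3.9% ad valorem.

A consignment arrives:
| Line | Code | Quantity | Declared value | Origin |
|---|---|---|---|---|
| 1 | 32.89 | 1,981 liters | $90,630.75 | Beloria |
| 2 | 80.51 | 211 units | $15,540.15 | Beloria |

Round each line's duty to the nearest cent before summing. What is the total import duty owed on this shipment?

Line 1 (32.89, Beloria, 1,981 liters, $90,630.75):
Base rate for 32.89 is 11% + $0.71/liter.
Origin Beloria qualifies under the Casania–Beloria agreement and 32.89 is covered: preferential rate 5% applies instead.
The additional-duty order on 32.89 targets Vineth, not Beloria; it does not apply.
Duty = $90,630.75 × 5% = $4,531.54.
Line 2 (80.51, Beloria, 211 units, $15,540.15):
Base rate for 80.51 is 12%.
Origin Beloria qualifies under the Casania–Beloria agreement and 80.51 is covered: preferential rate 7.5% applies instead.
Duty = $15,540.15 × 7.5% = $1,165.51.
Total = $4,531.54 + $1,165.51 = $5,697.05.

$5,697.05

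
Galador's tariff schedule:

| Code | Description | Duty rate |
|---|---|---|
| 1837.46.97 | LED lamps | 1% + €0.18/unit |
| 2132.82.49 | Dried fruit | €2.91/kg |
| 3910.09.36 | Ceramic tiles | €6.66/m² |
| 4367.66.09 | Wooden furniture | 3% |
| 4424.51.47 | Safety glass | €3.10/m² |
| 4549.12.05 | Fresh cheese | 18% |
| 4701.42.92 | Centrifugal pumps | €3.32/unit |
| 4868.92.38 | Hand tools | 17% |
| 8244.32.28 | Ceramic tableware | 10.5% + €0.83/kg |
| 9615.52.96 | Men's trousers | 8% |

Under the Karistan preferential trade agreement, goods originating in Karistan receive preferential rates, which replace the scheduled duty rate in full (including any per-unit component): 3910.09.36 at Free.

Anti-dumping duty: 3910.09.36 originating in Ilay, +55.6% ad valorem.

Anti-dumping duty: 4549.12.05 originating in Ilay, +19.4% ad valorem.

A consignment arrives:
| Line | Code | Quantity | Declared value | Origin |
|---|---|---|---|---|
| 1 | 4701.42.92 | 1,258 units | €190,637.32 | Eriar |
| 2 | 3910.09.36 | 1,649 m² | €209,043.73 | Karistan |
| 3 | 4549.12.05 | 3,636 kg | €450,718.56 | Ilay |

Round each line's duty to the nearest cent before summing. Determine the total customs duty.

€172,745.30

Line 1 (4701.42.92, Eriar, 1,258 units, €190,637.32):
Base rate for 4701.42.92 is €3.32/unit.
Duty = 1,258 × €3.32 = €4,176.56.
Line 2 (3910.09.36, Karistan, 1,649 m², €209,043.73):
Base rate for 3910.09.36 is €6.66/m².
Origin Karistan qualifies under the Galador–Karistan agreement and 3910.09.36 is covered: preferential rate Free applies instead.
The additional-duty order on 3910.09.36 targets Ilay, not Karistan; it does not apply.
Duty = €209,043.73 × 0% = €0.00.
Line 3 (4549.12.05, Ilay, 3,636 kg, €450,718.56):
Base rate for 4549.12.05 is 18%.
Additional duty on 4549.12.05 from Ilay: +19.4%. Applied ad valorem rate: 18% + 19.4% = 37.4%.
Duty = €450,718.56 × 37.4% = €168,568.74.
Total = €4,176.56 + €0.00 + €168,568.74 = €172,745.30.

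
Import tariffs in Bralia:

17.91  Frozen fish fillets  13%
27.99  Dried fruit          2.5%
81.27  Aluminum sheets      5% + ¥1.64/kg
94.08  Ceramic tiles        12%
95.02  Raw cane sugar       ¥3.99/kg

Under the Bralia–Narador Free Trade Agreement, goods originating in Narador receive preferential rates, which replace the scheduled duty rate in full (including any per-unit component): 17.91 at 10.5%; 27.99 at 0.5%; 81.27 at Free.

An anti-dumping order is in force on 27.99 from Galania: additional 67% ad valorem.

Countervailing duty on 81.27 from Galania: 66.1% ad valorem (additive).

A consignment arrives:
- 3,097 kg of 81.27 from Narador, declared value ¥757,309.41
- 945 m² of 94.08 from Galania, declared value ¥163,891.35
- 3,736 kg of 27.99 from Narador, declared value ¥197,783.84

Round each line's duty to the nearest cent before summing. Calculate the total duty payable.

¥20,655.88

Line 1 (81.27, Narador, 3,097 kg, ¥757,309.41):
Base rate for 81.27 is 5% + ¥1.64/kg.
Origin Narador qualifies under the Bralia–Narador agreement and 81.27 is covered: preferential rate Free applies instead.
The additional-duty order on 81.27 targets Galania, not Narador; it does not apply.
Duty = ¥757,309.41 × 0% = ¥0.00.
Line 2 (94.08, Galania, 945 m², ¥163,891.35):
Base rate for 94.08 is 12%.
Duty = ¥163,891.35 × 12% = ¥19,666.96.
Line 3 (27.99, Narador, 3,736 kg, ¥197,783.84):
Base rate for 27.99 is 2.5%.
Origin Narador qualifies under the Bralia–Narador agreement and 27.99 is covered: preferential rate 0.5% applies instead.
The additional-duty order on 27.99 targets Galania, not Narador; it does not apply.
Duty = ¥197,783.84 × 0.5% = ¥988.92.
Total = ¥0.00 + ¥19,666.96 + ¥988.92 = ¥20,655.88.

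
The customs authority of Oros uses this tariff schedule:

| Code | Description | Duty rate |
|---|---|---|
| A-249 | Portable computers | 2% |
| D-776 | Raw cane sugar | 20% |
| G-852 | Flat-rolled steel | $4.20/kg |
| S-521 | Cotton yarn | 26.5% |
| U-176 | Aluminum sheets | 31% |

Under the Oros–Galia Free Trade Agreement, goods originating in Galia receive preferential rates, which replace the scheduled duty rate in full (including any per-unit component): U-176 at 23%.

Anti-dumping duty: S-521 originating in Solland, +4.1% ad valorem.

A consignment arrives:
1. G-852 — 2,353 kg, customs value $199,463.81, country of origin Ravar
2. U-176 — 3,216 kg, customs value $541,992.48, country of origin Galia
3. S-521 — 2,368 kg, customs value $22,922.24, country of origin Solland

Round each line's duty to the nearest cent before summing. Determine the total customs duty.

$141,555.08

Line 1 (G-852, Ravar, 2,353 kg, $199,463.81):
Base rate for G-852 is $4.20/kg.
Duty = 2,353 × $4.20 = $9,882.60.
Line 2 (U-176, Galia, 3,216 kg, $541,992.48):
Base rate for U-176 is 31%.
Origin Galia qualifies under the Oros–Galia agreement and U-176 is covered: preferential rate 23% applies instead.
Duty = $541,992.48 × 23% = $124,658.27.
Line 3 (S-521, Solland, 2,368 kg, $22,922.24):
Base rate for S-521 is 26.5%.
Additional duty on S-521 from Solland: +4.1%. Applied ad valorem rate: 26.5% + 4.1% = 30.6%.
Duty = $22,922.24 × 30.6% = $7,014.21.
Total = $9,882.60 + $124,658.27 + $7,014.21 = $141,555.08.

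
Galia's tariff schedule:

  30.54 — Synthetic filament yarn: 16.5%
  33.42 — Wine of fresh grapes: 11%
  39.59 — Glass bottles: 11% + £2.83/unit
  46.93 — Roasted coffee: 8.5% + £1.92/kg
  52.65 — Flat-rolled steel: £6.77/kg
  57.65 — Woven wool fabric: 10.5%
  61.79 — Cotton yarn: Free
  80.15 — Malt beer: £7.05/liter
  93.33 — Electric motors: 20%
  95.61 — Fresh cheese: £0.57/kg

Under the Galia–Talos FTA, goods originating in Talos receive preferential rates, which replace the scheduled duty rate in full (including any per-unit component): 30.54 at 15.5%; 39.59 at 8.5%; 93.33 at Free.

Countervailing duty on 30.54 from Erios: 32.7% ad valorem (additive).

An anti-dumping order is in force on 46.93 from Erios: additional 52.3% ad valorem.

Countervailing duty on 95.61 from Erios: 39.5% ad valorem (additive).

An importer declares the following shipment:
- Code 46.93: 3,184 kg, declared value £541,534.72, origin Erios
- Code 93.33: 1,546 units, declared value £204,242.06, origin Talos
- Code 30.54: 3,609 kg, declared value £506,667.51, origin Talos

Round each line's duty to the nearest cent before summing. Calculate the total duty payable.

Line 1 (46.93, Erios, 3,184 kg, £541,534.72):
Base rate for 46.93 is 8.5% + £1.92/kg.
Additional duty on 46.93 from Erios: +52.3%. Applied ad valorem rate: 8.5% + 52.3% = 60.8%.
Duty = £541,534.72 × 60.8% + 3,184 × £1.92 = £335,366.39.
Line 2 (93.33, Talos, 1,546 units, £204,242.06):
Base rate for 93.33 is 20%.
Origin Talos qualifies under the Galia–Talos agreement and 93.33 is covered: preferential rate Free applies instead.
Duty = £204,242.06 × 0% = £0.00.
Line 3 (30.54, Talos, 3,609 kg, £506,667.51):
Base rate for 30.54 is 16.5%.
Origin Talos qualifies under the Galia–Talos agreement and 30.54 is covered: preferential rate 15.5% applies instead.
The additional-duty order on 30.54 targets Erios, not Talos; it does not apply.
Duty = £506,667.51 × 15.5% = £78,533.46.
Total = £335,366.39 + £0.00 + £78,533.46 = £413,899.85.

£413,899.85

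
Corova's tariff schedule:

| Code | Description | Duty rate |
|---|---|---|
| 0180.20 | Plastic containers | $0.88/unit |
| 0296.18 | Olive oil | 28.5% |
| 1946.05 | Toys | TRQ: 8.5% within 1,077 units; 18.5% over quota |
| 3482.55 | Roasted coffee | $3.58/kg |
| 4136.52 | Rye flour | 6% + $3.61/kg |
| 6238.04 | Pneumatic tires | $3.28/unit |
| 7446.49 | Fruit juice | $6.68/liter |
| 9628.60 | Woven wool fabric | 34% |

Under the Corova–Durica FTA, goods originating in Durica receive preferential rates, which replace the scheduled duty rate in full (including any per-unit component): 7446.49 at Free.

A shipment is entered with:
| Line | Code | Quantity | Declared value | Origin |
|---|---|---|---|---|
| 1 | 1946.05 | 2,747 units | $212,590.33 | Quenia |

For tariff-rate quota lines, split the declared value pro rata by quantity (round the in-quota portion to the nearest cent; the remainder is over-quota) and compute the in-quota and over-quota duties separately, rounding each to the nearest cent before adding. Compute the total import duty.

$30,994.31

Line 1 (1946.05, Quenia, 2,747 units, $212,590.33):
Code 1946.05 is under a tariff-rate quota (threshold 1,077 units). In-quota: 1,077 units at 8.5%; over-quota: 1,670 units at 18.5%.
Pro-rata value split: in-quota = $212,590.33 × 1,077/2,747 = $83,349.03; over-quota = $212,590.33 − $83,349.03 = $129,241.30.
In-quota duty = $83,349.03 × 8.5% = $7,084.67. Over-quota duty = $129,241.30 × 18.5% = $23,909.64.
Line duty = $7,084.67 + $23,909.64 = $30,994.31.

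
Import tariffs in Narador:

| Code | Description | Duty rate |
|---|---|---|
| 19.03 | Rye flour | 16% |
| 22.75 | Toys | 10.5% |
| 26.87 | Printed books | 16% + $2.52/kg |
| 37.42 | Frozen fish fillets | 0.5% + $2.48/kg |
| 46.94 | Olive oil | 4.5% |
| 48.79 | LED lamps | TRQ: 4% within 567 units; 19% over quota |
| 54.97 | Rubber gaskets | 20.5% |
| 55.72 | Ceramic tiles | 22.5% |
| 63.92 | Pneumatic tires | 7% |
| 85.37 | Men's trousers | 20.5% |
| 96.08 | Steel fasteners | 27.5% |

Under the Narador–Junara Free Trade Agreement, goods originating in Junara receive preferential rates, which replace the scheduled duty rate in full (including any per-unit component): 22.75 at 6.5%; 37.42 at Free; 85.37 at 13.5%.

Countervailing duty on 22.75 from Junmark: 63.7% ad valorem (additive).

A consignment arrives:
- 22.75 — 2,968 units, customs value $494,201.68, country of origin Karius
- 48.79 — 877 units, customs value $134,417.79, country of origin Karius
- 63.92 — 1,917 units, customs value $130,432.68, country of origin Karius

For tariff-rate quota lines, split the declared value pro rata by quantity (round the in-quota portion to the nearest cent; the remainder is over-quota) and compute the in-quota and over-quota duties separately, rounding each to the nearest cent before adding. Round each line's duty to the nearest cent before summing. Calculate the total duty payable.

Line 1 (22.75, Karius, 2,968 units, $494,201.68):
Base rate for 22.75 is 10.5%.
22.75 has an FTA preferential rate, but origin Karius is not Junara; base rate stands.
The additional-duty order on 22.75 targets Junmark, not Karius; it does not apply.
Duty = $494,201.68 × 10.5% = $51,891.18.
Line 2 (48.79, Karius, 877 units, $134,417.79):
Code 48.79 is under a tariff-rate quota (threshold 567 units). In-quota: 567 units at 4%; over-quota: 310 units at 19%.
Pro-rata value split: in-quota = $134,417.79 × 567/877 = $86,904.09; over-quota = $134,417.79 − $86,904.09 = $47,513.70.
In-quota duty = $86,904.09 × 4% = $3,476.16. Over-quota duty = $47,513.70 × 19% = $9,027.60.
Line duty = $3,476.16 + $9,027.60 = $12,503.76.
Line 3 (63.92, Karius, 1,917 units, $130,432.68):
Base rate for 63.92 is 7%.
Duty = $130,432.68 × 7% = $9,130.29.
Total = $51,891.18 + $12,503.76 + $9,130.29 = $73,525.23.

$73,525.23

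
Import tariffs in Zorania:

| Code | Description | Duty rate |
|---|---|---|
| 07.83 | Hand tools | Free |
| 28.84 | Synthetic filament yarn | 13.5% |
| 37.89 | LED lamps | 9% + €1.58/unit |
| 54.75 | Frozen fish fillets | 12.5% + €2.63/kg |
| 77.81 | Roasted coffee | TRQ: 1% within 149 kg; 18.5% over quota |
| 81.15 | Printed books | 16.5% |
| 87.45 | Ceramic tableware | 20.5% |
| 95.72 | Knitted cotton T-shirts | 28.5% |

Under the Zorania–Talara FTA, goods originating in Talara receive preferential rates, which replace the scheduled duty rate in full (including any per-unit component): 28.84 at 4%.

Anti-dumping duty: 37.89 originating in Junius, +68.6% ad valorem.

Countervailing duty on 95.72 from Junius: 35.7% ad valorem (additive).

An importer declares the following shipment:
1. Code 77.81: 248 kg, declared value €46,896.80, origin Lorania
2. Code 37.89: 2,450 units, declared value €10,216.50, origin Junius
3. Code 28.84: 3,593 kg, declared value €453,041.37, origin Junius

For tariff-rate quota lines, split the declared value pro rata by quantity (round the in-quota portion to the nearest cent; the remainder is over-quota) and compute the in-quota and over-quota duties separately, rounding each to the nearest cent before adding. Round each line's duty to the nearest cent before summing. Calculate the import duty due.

€76,704.71

Line 1 (77.81, Lorania, 248 kg, €46,896.80):
Code 77.81 is under a tariff-rate quota (threshold 149 kg). In-quota: 149 kg at 1%; over-quota: 99 kg at 18.5%.
Pro-rata value split: in-quota = €46,896.80 × 149/248 = €28,175.90; over-quota = €46,896.80 − €28,175.90 = €18,720.90.
In-quota duty = €28,175.90 × 1% = €281.76. Over-quota duty = €18,720.90 × 18.5% = €3,463.37.
Line duty = €281.76 + €3,463.37 = €3,745.13.
Line 2 (37.89, Junius, 2,450 units, €10,216.50):
Base rate for 37.89 is 9% + €1.58/unit.
Additional duty on 37.89 from Junius: +68.6%. Applied ad valorem rate: 9% + 68.6% = 77.6%.
Duty = €10,216.50 × 77.6% + 2,450 × €1.58 = €11,799.00.
Line 3 (28.84, Junius, 3,593 kg, €453,041.37):
Base rate for 28.84 is 13.5%.
28.84 has an FTA preferential rate, but origin Junius is not Talara; base rate stands.
Duty = €453,041.37 × 13.5% = €61,160.58.
Total = €3,745.13 + €11,799.00 + €61,160.58 = €76,704.71.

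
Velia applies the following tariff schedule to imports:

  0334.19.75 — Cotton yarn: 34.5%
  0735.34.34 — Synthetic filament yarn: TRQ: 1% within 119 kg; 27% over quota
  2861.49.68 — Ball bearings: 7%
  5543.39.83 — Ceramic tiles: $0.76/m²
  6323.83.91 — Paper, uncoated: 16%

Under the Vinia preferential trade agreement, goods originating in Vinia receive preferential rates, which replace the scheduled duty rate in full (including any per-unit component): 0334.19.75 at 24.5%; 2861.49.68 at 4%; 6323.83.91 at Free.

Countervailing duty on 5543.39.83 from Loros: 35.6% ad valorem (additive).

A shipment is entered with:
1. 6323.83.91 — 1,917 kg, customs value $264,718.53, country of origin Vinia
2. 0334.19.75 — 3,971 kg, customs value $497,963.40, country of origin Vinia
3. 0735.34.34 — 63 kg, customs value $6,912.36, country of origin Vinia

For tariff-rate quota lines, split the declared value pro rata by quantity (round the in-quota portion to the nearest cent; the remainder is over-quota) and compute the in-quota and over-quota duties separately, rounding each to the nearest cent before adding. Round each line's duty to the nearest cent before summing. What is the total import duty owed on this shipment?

Line 1 (6323.83.91, Vinia, 1,917 kg, $264,718.53):
Base rate for 6323.83.91 is 16%.
Origin Vinia qualifies under the Velia–Vinia agreement and 6323.83.91 is covered: preferential rate Free applies instead.
Duty = $264,718.53 × 0% = $0.00.
Line 2 (0334.19.75, Vinia, 3,971 kg, $497,963.40):
Base rate for 0334.19.75 is 34.5%.
Origin Vinia qualifies under the Velia–Vinia agreement and 0334.19.75 is covered: preferential rate 24.5% applies instead.
Duty = $497,963.40 × 24.5% = $122,001.03.
Line 3 (0735.34.34, Vinia, 63 kg, $6,912.36):
Code 0735.34.34 is under a tariff-rate quota (threshold 119 kg). Quantity 63 kg is within the quota, so the in-quota rate 1% applies to the full value.
Duty = $6,912.36 × 1% = $69.12.
Total = $0.00 + $122,001.03 + $69.12 = $122,070.15.

$122,070.15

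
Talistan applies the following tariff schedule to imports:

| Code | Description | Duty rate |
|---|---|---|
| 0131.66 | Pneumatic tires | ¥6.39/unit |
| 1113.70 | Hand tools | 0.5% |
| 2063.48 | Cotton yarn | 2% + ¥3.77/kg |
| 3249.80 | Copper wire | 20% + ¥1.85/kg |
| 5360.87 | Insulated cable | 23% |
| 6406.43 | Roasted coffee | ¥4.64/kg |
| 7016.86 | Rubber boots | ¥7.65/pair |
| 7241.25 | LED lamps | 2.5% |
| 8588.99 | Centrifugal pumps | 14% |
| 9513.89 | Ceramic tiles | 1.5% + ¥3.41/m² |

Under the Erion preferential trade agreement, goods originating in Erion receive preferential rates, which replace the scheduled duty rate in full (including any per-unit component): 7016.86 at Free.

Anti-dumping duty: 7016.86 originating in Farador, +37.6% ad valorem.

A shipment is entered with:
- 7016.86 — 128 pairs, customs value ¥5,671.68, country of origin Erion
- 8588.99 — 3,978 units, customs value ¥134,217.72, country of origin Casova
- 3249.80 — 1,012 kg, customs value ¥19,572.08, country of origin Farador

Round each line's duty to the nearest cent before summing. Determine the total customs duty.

¥24,577.10

Line 1 (7016.86, Erion, 128 pairs, ¥5,671.68):
Base rate for 7016.86 is ¥7.65/pair.
Origin Erion qualifies under the Talistan–Erion agreement and 7016.86 is covered: preferential rate Free applies instead.
The additional-duty order on 7016.86 targets Farador, not Erion; it does not apply.
Duty = ¥5,671.68 × 0% = ¥0.00.
Line 2 (8588.99, Casova, 3,978 units, ¥134,217.72):
Base rate for 8588.99 is 14%.
Duty = ¥134,217.72 × 14% = ¥18,790.48.
Line 3 (3249.80, Farador, 1,012 kg, ¥19,572.08):
Base rate for 3249.80 is 20% + ¥1.85/kg.
Duty = ¥19,572.08 × 20% + 1,012 × ¥1.85 = ¥5,786.62.
Total = ¥0.00 + ¥18,790.48 + ¥5,786.62 = ¥24,577.10.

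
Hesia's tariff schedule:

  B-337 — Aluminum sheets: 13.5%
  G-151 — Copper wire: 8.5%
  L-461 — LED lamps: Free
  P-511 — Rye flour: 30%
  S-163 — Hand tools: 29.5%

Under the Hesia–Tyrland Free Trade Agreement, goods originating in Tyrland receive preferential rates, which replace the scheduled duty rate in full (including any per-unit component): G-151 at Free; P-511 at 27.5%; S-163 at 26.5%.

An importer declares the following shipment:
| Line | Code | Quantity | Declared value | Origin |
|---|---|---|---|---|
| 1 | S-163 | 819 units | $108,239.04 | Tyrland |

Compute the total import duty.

Line 1 (S-163, Tyrland, 819 units, $108,239.04):
Base rate for S-163 is 29.5%.
Origin Tyrland qualifies under the Hesia–Tyrland agreement and S-163 is covered: preferential rate 26.5% applies instead.
Duty = $108,239.04 × 26.5% = $28,683.35.

$28,683.35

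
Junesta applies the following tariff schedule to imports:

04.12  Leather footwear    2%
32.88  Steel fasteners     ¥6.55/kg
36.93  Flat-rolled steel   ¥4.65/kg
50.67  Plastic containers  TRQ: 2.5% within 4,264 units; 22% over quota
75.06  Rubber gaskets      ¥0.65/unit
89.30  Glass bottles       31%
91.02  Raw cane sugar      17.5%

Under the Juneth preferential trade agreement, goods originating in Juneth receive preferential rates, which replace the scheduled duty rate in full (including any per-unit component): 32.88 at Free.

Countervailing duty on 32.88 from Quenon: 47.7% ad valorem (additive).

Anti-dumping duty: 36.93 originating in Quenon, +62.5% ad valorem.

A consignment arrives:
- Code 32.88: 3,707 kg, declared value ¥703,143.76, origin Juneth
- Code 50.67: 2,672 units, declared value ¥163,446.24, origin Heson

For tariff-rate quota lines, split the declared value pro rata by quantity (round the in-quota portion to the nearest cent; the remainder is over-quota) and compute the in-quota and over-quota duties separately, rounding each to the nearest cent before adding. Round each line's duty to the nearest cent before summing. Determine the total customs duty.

Line 1 (32.88, Juneth, 3,707 kg, ¥703,143.76):
Base rate for 32.88 is ¥6.55/kg.
Origin Juneth qualifies under the Junesta–Juneth agreement and 32.88 is covered: preferential rate Free applies instead.
The additional-duty order on 32.88 targets Quenon, not Juneth; it does not apply.
Duty = ¥703,143.76 × 0% = ¥0.00.
Line 2 (50.67, Heson, 2,672 units, ¥163,446.24):
Code 50.67 is under a tariff-rate quota (threshold 4,264 units). Quantity 2,672 units is within the quota, so the in-quota rate 2.5% applies to the full value.
Duty = ¥163,446.24 × 2.5% = ¥4,086.16.
Total = ¥0.00 + ¥4,086.16 = ¥4,086.16.

¥4,086.16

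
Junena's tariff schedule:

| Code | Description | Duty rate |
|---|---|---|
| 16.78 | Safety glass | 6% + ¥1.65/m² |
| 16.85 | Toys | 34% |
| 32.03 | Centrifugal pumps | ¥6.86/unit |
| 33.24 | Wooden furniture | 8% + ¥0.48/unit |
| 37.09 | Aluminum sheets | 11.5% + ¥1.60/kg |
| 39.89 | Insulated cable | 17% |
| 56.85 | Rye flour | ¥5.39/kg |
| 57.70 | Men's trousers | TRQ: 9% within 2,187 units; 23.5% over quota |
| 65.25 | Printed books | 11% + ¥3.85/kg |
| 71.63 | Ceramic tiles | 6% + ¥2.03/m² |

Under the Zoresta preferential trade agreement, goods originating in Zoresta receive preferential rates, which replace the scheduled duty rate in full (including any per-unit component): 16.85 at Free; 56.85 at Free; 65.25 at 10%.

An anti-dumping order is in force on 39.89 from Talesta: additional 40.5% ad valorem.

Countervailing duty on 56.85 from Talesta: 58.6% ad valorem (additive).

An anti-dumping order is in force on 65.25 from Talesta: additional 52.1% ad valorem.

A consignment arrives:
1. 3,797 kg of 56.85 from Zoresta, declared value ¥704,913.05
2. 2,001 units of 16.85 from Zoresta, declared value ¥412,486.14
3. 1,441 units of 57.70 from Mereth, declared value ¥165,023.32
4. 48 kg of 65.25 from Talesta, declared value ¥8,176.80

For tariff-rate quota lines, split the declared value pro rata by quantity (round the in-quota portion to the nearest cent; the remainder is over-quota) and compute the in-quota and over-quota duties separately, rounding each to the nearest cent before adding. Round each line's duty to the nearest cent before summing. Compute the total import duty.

¥20,196.46

Line 1 (56.85, Zoresta, 3,797 kg, ¥704,913.05):
Base rate for 56.85 is ¥5.39/kg.
Origin Zoresta qualifies under the Junena–Zoresta agreement and 56.85 is covered: preferential rate Free applies instead.
The additional-duty order on 56.85 targets Talesta, not Zoresta; it does not apply.
Duty = ¥704,913.05 × 0% = ¥0.00.
Line 2 (16.85, Zoresta, 2,001 units, ¥412,486.14):
Base rate for 16.85 is 34%.
Origin Zoresta qualifies under the Junena–Zoresta agreement and 16.85 is covered: preferential rate Free applies instead.
Duty = ¥412,486.14 × 0% = ¥0.00.
Line 3 (57.70, Mereth, 1,441 units, ¥165,023.32):
Code 57.70 is under a tariff-rate quota (threshold 2,187 units). Quantity 1,441 units is within the quota, so the in-quota rate 9% applies to the full value.
Duty = ¥165,023.32 × 9% = ¥14,852.10.
Line 4 (65.25, Talesta, 48 kg, ¥8,176.80):
Base rate for 65.25 is 11% + ¥3.85/kg.
65.25 has an FTA preferential rate, but origin Talesta is not Zoresta; base rate stands.
Additional duty on 65.25 from Talesta: +52.1%. Applied ad valorem rate: 11% + 52.1% = 63.1%.
Duty = ¥8,176.80 × 63.1% + 48 × ¥3.85 = ¥5,344.36.
Total = ¥0.00 + ¥0.00 + ¥14,852.10 + ¥5,344.36 = ¥20,196.46.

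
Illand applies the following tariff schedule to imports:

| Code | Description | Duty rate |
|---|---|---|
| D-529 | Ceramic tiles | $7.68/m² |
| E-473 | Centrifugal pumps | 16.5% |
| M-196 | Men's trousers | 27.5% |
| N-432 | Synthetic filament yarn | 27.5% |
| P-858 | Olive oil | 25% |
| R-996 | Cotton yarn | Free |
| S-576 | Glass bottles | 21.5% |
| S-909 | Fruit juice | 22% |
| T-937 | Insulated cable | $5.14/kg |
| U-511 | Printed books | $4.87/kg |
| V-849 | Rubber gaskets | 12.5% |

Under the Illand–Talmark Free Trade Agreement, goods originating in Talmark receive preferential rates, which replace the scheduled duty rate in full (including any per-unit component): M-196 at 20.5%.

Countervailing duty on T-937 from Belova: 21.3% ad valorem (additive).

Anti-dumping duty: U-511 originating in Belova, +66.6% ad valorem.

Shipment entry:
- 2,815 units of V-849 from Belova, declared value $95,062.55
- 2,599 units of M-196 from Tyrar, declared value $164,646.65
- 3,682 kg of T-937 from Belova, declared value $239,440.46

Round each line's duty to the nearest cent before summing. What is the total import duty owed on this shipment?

$127,086.95

Line 1 (V-849, Belova, 2,815 units, $95,062.55):
Base rate for V-849 is 12.5%.
Duty = $95,062.55 × 12.5% = $11,882.82.
Line 2 (M-196, Tyrar, 2,599 units, $164,646.65):
Base rate for M-196 is 27.5%.
M-196 has an FTA preferential rate, but origin Tyrar is not Talmark; base rate stands.
Duty = $164,646.65 × 27.5% = $45,277.83.
Line 3 (T-937, Belova, 3,682 kg, $239,440.46):
Base rate for T-937 is $5.14/kg.
Additional duty on T-937 from Belova: +21.3% ad valorem. Applied ad valorem rate = 21.3%.
Duty = $239,440.46 × 21.3% + 3,682 × $5.14 = $69,926.30.
Total = $11,882.82 + $45,277.83 + $69,926.30 = $127,086.95.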